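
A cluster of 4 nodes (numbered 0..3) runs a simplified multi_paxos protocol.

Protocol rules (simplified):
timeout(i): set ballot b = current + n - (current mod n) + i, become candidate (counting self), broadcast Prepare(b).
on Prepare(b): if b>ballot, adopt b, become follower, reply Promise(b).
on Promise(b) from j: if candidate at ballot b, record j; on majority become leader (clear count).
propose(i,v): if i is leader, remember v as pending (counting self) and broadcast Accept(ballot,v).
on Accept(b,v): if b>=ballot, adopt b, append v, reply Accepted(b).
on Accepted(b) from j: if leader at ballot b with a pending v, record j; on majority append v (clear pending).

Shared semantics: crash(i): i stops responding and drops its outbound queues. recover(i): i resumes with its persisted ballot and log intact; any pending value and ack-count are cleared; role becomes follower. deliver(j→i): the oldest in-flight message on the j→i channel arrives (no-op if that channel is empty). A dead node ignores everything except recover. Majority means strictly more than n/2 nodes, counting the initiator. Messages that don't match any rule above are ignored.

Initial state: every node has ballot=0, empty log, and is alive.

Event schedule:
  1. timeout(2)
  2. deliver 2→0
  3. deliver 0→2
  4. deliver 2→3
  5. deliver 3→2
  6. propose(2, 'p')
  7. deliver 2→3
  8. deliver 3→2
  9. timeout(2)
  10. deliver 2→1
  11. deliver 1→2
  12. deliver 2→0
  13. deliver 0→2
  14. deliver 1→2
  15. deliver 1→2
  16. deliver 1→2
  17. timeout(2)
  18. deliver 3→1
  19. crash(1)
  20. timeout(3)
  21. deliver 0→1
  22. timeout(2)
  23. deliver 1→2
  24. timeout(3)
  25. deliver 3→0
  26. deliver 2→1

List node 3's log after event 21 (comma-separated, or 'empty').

after 1 — timeout(2): n2:cand/b6/[-]
after 2 — deliver 2→0: n0:foll/b6/[-]
after 3 — deliver 0→2: ·
after 4 — deliver 2→3: n3:foll/b6/[-]
after 5 — deliver 3→2: n2:lead/b6/[-]
after 6 — propose(2,'p'): ·
after 7 — deliver 2→3: n3:foll/b6/[p]
after 8 — deliver 3→2: ·
after 9 — timeout(2): n2:cand/b10/[-]
after 10 — deliver 2→1: n1:foll/b6/[-]
after 11 — deliver 1→2: ·
after 12 — deliver 2→0: n0:foll/b6/[p]
after 13 — deliver 0→2: ·
after 14 — deliver 1→2: ·
after 15 — deliver 1→2: ·
after 16 — deliver 1→2: ·
after 17 — timeout(2): n2:cand/b14/[-]
after 18 — deliver 3→1: ·
after 19 — crash(1): n1:✗foll/b6/[-]
after 20 — timeout(3): n3:cand/b11/[p]
after 21 — deliver 0→1: ·

p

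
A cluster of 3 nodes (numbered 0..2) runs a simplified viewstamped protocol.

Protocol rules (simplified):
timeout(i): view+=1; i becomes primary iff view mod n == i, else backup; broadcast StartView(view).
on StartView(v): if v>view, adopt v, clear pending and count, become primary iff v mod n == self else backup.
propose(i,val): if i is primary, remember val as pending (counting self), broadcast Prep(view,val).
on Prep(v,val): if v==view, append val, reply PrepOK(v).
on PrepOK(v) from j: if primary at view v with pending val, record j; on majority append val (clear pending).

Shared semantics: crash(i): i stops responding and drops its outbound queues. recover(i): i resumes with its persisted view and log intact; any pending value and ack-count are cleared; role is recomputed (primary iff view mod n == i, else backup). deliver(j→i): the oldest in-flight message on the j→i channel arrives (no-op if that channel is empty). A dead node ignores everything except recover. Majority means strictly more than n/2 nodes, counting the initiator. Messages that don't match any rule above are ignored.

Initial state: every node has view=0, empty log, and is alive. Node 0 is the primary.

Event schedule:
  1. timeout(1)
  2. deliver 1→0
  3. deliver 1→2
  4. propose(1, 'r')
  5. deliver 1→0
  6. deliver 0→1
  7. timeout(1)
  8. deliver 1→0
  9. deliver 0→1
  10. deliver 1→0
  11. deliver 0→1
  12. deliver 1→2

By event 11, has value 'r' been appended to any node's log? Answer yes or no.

[1] timeout(1) → N1(prim v1 [-])
[2] deliver 1→0 → N0(back v1 [-])
[3] deliver 1→2 → N2(back v1 [-])
[4] propose(1,'r') → ∅
[5] deliver 1→0 → N0(back v1 [r])
[6] deliver 0→1 → N1(prim v1 [r])
[7] timeout(1) → N1(back v2 [r])
[8] deliver 1→0 → N0(back v2 [r])
[9] deliver 0→1 → ∅
[10] deliver 1→0 → ∅
[11] deliver 0→1 → ∅

yes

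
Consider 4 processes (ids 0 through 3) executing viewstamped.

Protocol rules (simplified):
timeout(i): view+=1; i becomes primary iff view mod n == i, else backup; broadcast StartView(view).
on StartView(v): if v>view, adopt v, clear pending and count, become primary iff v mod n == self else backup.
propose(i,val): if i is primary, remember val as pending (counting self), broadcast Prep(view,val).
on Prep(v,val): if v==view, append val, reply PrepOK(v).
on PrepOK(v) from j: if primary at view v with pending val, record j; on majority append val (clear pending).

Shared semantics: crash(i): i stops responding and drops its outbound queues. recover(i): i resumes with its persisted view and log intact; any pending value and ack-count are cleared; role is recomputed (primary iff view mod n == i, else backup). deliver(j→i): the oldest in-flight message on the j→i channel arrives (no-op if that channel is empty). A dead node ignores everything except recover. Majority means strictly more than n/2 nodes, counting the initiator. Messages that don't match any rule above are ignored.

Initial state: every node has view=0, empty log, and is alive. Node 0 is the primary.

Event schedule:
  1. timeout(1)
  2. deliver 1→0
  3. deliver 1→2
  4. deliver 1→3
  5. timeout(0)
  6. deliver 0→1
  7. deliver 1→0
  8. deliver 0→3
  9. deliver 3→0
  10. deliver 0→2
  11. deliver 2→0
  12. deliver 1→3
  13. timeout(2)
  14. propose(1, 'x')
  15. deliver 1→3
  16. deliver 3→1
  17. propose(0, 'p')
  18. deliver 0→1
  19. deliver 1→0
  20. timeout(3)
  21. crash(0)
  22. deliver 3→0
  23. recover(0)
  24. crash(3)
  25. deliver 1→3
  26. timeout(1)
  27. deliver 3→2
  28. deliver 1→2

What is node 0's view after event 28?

step 1 timeout(1): 1={prim,v=1,log=-}
step 2 deliver 1→0: 0={back,v=1,log=-}
step 3 deliver 1→2: 2={back,v=1,log=-}
step 4 deliver 1→3: 3={back,v=1,log=-}
step 5 timeout(0): 0={back,v=2,log=-}
step 6 deliver 0→1: 1={back,v=2,log=-}
step 7 deliver 1→0: —
step 8 deliver 0→3: 3={back,v=2,log=-}
step 9 deliver 3→0: —
step 10 deliver 0→2: 2={prim,v=2,log=-}
step 11 deliver 2→0: —
step 12 deliver 1→3: —
step 13 timeout(2): 2={back,v=3,log=-}
step 14 propose(1,'x'): —
step 15 deliver 1→3: —
step 16 deliver 3→1: —
step 17 propose(0,'p'): —
step 18 deliver 0→1: —
step 19 deliver 1→0: —
step 20 timeout(3): 3={prim,v=3,log=-}
step 21 crash(0): 0={✗back,v=2,log=-}
step 22 deliver 3→0: —
step 23 recover(0): 0={back,v=2,log=-}
step 24 crash(3): 3={✗prim,v=3,log=-}
step 25 deliver 1→3: —
step 26 timeout(1): 1={back,v=3,log=-}
step 27 deliver 3→2: —
step 28 deliver 1→2: —

2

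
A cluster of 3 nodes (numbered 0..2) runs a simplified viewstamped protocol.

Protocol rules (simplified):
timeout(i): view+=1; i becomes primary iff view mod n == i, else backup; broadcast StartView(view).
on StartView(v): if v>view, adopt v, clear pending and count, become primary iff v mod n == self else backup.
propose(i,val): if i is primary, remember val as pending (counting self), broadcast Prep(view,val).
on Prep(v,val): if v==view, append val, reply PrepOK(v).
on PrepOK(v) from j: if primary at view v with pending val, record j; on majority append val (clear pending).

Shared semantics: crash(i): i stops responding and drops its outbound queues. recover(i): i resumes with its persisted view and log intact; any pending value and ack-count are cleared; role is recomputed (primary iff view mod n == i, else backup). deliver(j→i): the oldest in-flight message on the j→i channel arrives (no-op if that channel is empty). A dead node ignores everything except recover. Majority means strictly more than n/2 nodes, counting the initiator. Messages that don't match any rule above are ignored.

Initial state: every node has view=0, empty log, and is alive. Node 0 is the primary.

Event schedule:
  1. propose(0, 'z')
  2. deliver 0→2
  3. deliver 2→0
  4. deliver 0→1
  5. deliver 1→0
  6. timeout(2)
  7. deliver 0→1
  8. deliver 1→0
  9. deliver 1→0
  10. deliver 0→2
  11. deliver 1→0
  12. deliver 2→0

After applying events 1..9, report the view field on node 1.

e1 propose(0,'z'): ·
e2 deliver 0→2: 2[back,v=0,z]
e3 deliver 2→0: 0[prim,v=0,z]
e4 deliver 0→1: 1[back,v=0,z]
e5 deliver 1→0: ·
e6 timeout(2): 2[back,v=1,z]
e7 deliver 0→1: ·
e8 deliver 1→0: ·
e9 deliver 1→0: ·

0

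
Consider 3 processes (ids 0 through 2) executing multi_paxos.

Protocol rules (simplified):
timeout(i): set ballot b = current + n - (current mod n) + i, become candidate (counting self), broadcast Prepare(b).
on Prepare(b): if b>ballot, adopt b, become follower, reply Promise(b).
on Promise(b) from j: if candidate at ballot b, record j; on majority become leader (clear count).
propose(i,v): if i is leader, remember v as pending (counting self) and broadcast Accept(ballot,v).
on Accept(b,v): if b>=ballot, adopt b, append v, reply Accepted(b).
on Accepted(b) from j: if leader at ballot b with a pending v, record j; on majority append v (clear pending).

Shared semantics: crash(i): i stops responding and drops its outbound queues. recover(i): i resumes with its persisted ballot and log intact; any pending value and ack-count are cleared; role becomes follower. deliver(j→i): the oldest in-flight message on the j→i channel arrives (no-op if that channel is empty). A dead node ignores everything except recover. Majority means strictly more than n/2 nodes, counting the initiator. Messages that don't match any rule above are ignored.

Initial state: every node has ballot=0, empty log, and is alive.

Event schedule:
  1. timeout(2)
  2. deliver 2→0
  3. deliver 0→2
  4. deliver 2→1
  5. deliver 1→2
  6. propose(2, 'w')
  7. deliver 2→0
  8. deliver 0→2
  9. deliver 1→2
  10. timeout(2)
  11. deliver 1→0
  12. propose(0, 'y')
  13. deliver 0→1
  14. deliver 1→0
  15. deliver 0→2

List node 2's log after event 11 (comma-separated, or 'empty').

w

after 1 — timeout(2): n2:cand/b5/[-]
after 2 — deliver 2→0: n0:foll/b5/[-]
after 3 — deliver 0→2: n2:lead/b5/[-]
after 4 — deliver 2→1: n1:foll/b5/[-]
after 5 — deliver 1→2: ·
after 6 — propose(2,'w'): ·
after 7 — deliver 2→0: n0:foll/b5/[w]
after 8 — deliver 0→2: n2:lead/b5/[w]
after 9 — deliver 1→2: ·
after 10 — timeout(2): n2:cand/b8/[w]
after 11 — deliver 1→0: ·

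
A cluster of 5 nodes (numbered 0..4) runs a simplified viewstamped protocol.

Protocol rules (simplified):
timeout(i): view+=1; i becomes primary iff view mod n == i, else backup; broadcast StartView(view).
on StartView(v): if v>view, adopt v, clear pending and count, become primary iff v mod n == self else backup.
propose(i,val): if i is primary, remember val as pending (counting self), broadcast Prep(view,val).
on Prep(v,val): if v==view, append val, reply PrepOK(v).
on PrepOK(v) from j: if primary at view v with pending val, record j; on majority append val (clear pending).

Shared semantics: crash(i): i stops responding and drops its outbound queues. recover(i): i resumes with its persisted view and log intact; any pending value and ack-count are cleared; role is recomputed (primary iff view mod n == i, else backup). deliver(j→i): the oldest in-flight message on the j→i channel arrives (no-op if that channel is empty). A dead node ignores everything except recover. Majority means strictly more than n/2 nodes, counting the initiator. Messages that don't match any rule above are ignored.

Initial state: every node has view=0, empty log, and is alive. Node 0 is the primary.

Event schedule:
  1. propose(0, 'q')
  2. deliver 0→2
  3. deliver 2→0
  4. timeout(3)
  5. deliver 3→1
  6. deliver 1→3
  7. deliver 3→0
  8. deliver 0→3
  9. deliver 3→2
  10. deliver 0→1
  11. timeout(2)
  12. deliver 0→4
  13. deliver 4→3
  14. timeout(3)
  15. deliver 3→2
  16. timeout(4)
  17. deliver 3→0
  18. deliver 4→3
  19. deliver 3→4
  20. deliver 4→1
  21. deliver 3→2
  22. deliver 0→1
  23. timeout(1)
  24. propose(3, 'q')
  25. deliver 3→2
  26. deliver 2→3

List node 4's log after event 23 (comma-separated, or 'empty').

q

after 1 — propose(0,'q'): ·
after 2 — deliver 0→2: n2:back/v0/[q]
after 3 — deliver 2→0: ·
after 4 — timeout(3): n3:back/v1/[-]
after 5 — deliver 3→1: n1:prim/v1/[-]
after 6 — deliver 1→3: ·
after 7 — deliver 3→0: n0:back/v1/[-]
after 8 — deliver 0→3: ·
after 9 — deliver 3→2: n2:back/v1/[q]
after 10 — deliver 0→1: ·
after 11 — timeout(2): n2:prim/v2/[q]
after 12 — deliver 0→4: n4:back/v0/[q]
after 13 — deliver 4→3: ·
after 14 — timeout(3): n3:back/v2/[-]
after 15 — deliver 3→2: ·
after 16 — timeout(4): n4:back/v1/[q]
after 17 — deliver 3→0: n0:back/v2/[-]
after 18 — deliver 4→3: ·
after 19 — deliver 3→4: ·
after 20 — deliver 4→1: ·
after 21 — deliver 3→2: ·
after 22 — deliver 0→1: ·
after 23 — timeout(1): n1:back/v2/[-]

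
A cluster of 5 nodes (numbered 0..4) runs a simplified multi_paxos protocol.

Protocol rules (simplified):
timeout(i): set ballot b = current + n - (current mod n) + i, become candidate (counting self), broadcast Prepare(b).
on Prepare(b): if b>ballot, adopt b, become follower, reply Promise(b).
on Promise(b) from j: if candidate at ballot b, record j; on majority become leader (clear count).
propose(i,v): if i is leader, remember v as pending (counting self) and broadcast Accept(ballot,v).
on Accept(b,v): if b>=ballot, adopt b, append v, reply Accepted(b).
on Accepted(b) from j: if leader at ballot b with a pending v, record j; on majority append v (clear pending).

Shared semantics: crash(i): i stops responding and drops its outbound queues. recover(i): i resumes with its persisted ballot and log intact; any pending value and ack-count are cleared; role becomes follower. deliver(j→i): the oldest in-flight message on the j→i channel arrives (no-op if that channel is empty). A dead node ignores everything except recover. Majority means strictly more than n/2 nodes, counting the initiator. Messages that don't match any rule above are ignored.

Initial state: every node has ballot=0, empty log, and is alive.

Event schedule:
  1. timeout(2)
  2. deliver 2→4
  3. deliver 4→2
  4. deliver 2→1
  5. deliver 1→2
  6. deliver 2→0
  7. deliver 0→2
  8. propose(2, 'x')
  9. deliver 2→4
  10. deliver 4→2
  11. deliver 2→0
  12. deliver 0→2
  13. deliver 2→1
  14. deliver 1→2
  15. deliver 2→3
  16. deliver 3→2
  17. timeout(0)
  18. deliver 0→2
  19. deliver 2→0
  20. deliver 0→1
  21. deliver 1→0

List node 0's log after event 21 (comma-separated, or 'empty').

e1 timeout(2): 2[cand,b=7,-]
e2 deliver 2→4: 4[foll,b=7,-]
e3 deliver 4→2: ·
e4 deliver 2→1: 1[foll,b=7,-]
e5 deliver 1→2: 2[lead,b=7,-]
e6 deliver 2→0: 0[foll,b=7,-]
e7 deliver 0→2: ·
e8 propose(2,'x'): ·
e9 deliver 2→4: 4[foll,b=7,x]
e10 deliver 4→2: ·
e11 deliver 2→0: 0[foll,b=7,x]
e12 deliver 0→2: 2[lead,b=7,x]
e13 deliver 2→1: 1[foll,b=7,x]
e14 deliver 1→2: ·
e15 deliver 2→3: 3[foll,b=7,-]
e16 deliver 3→2: ·
e17 timeout(0): 0[cand,b=10,x]
e18 deliver 0→2: 2[foll,b=10,x]
e19 deliver 2→0: ·
e20 deliver 0→1: 1[foll,b=10,x]
e21 deliver 1→0: 0[lead,b=10,x]

x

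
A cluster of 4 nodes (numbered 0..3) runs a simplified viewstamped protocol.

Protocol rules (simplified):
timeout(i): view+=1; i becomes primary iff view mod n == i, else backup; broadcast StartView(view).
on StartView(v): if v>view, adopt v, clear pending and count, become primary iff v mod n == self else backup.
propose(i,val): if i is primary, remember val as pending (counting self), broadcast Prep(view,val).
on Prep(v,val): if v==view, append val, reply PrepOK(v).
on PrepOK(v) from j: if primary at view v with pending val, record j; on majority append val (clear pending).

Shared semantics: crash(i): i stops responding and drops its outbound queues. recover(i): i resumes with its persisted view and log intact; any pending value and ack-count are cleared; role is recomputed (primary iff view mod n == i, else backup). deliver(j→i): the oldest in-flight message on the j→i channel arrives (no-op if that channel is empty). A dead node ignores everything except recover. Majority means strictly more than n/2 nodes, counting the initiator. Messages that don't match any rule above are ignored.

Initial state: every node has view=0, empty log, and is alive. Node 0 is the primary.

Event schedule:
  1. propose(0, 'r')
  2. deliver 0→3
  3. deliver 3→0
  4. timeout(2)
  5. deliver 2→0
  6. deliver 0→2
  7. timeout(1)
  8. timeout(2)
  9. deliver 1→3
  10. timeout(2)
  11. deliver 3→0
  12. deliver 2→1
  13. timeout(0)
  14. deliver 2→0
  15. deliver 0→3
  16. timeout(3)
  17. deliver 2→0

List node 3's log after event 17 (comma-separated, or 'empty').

r

[1] propose(0,'r') → ∅
[2] deliver 0→3 → N3(back v0 [r])
[3] deliver 3→0 → ∅
[4] timeout(2) → N2(back v1 [-])
[5] deliver 2→0 → N0(back v1 [-])
[6] deliver 0→2 → ∅
[7] timeout(1) → N1(prim v1 [-])
[8] timeout(2) → N2(prim v2 [-])
[9] deliver 1→3 → N3(back v1 [r])
[10] timeout(2) → N2(back v3 [-])
[11] deliver 3→0 → ∅
[12] deliver 2→1 → ∅
[13] timeout(0) → N0(back v2 [-])
[14] deliver 2→0 → ∅
[15] deliver 0→3 → N3(back v2 [r])
[16] timeout(3) → N3(prim v3 [r])
[17] deliver 2→0 → N0(back v3 [-])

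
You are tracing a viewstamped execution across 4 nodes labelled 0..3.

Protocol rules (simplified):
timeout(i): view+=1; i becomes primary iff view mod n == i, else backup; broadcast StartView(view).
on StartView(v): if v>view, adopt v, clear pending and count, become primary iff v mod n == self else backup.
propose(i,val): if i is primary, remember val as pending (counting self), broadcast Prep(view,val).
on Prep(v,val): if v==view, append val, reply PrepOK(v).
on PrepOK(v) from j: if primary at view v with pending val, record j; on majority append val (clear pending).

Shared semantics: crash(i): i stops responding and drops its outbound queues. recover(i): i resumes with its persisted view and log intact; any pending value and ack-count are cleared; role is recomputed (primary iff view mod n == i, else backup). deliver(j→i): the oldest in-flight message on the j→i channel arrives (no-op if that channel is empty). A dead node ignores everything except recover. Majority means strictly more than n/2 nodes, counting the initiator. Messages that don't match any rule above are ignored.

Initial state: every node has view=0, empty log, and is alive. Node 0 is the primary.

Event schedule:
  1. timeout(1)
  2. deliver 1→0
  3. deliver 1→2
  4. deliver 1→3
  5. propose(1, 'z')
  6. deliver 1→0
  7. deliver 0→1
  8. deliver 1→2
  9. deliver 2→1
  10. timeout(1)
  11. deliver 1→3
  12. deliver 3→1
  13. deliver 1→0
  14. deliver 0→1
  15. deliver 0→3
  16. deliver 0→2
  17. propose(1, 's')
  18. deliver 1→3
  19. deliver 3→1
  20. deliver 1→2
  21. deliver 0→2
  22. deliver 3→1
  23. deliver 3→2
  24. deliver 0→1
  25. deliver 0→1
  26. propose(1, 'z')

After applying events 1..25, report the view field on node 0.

e1 timeout(1): 1[prim,v=1,-]
e2 deliver 1→0: 0[back,v=1,-]
e3 deliver 1→2: 2[back,v=1,-]
e4 deliver 1→3: 3[back,v=1,-]
e5 propose(1,'z'): ·
e6 deliver 1→0: 0[back,v=1,z]
e7 deliver 0→1: ·
e8 deliver 1→2: 2[back,v=1,z]
e9 deliver 2→1: 1[prim,v=1,z]
e10 timeout(1): 1[back,v=2,z]
e11 deliver 1→3: 3[back,v=1,z]
e12 deliver 3→1: ·
e13 deliver 1→0: 0[back,v=2,z]
e14 deliver 0→1: ·
e15 deliver 0→3: ·
e16 deliver 0→2: ·
e17 propose(1,'s'): ·
e18 deliver 1→3: 3[back,v=2,z]
e19 deliver 3→1: ·
e20 deliver 1→2: 2[prim,v=2,z]
e21 deliver 0→2: ·
e22 deliver 3→1: ·
e23 deliver 3→2: ·
e24 deliver 0→1: ·
e25 deliver 0→1: ·

2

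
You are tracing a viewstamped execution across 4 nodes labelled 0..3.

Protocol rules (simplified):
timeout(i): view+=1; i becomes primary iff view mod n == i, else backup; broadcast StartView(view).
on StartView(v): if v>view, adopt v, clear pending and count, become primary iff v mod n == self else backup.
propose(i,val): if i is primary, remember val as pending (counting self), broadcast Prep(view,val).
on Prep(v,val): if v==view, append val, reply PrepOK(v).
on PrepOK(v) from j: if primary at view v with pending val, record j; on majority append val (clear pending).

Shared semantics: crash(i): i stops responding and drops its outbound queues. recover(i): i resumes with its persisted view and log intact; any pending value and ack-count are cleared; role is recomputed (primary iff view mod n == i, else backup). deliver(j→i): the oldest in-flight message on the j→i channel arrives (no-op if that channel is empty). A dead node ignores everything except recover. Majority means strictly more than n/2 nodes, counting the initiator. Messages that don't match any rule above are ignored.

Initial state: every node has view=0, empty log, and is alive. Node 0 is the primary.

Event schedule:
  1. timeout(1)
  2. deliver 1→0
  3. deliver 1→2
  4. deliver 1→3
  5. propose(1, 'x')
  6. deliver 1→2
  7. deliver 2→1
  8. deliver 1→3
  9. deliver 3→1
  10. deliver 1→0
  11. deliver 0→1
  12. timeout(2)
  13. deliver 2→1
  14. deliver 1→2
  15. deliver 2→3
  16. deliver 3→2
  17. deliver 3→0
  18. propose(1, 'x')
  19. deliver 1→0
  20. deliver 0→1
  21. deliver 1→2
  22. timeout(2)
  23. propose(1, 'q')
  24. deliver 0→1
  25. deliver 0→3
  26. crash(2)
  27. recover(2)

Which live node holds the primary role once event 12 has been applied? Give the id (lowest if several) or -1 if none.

1

[1] timeout(1) → N1(prim v1 [-])
[2] deliver 1→0 → N0(back v1 [-])
[3] deliver 1→2 → N2(back v1 [-])
[4] deliver 1→3 → N3(back v1 [-])
[5] propose(1,'x') → ∅
[6] deliver 1→2 → N2(back v1 [x])
[7] deliver 2→1 → ∅
[8] deliver 1→3 → N3(back v1 [x])
[9] deliver 3→1 → N1(prim v1 [x])
[10] deliver 1→0 → N0(back v1 [x])
[11] deliver 0→1 → ∅
[12] timeout(2) → N2(prim v2 [x])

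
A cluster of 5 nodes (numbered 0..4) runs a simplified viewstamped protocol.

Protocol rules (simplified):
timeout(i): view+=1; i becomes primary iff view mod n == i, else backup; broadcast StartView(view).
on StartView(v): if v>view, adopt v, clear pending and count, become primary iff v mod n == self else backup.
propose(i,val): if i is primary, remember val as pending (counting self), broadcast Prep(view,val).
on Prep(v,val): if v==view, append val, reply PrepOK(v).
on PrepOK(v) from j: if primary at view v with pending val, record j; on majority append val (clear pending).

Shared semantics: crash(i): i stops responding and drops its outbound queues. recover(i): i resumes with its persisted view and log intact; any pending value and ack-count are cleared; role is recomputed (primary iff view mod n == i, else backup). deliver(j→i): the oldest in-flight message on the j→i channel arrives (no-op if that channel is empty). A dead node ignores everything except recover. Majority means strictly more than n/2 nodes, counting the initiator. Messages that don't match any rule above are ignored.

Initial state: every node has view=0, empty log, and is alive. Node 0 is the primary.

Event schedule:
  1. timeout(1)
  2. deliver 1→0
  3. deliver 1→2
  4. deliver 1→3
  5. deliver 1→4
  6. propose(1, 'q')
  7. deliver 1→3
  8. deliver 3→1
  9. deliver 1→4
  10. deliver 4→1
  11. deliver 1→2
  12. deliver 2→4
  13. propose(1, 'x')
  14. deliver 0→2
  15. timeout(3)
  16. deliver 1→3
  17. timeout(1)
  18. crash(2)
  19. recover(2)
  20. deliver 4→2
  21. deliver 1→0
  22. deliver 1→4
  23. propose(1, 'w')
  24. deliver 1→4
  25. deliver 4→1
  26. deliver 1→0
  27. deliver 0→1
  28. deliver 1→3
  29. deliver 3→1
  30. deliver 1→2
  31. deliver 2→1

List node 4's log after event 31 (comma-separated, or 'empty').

after 1 — timeout(1): n1:prim/v1/[-]
after 2 — deliver 1→0: n0:back/v1/[-]
after 3 — deliver 1→2: n2:back/v1/[-]
after 4 — deliver 1→3: n3:back/v1/[-]
after 5 — deliver 1→4: n4:back/v1/[-]
after 6 — propose(1,'q'): ·
after 7 — deliver 1→3: n3:back/v1/[q]
after 8 — deliver 3→1: ·
after 9 — deliver 1→4: n4:back/v1/[q]
after 10 — deliver 4→1: n1:prim/v1/[q]
after 11 — deliver 1→2: n2:back/v1/[q]
after 12 — deliver 2→4: ·
after 13 — propose(1,'x'): ·
after 14 — deliver 0→2: ·
after 15 — timeout(3): n3:back/v2/[q]
after 16 — deliver 1→3: ·
after 17 — timeout(1): n1:back/v2/[q]
after 18 — crash(2): n2:✗back/v1/[q]
after 19 — recover(2): n2:back/v1/[q]
after 20 — deliver 4→2: ·
after 21 — deliver 1→0: n0:back/v1/[q]
after 22 — deliver 1→4: n4:back/v1/[q,x]
after 23 — propose(1,'w'): ·
after 24 — deliver 1→4: n4:back/v2/[q,x]
after 25 — deliver 4→1: ·
after 26 — deliver 1→0: n0:back/v1/[q,x]
after 27 — deliver 0→1: ·
after 28 — deliver 1→3: ·
after 29 — deliver 3→1: ·
after 30 — deliver 1→2: n2:back/v1/[q,x]
after 31 — deliver 2→1: ·

q,x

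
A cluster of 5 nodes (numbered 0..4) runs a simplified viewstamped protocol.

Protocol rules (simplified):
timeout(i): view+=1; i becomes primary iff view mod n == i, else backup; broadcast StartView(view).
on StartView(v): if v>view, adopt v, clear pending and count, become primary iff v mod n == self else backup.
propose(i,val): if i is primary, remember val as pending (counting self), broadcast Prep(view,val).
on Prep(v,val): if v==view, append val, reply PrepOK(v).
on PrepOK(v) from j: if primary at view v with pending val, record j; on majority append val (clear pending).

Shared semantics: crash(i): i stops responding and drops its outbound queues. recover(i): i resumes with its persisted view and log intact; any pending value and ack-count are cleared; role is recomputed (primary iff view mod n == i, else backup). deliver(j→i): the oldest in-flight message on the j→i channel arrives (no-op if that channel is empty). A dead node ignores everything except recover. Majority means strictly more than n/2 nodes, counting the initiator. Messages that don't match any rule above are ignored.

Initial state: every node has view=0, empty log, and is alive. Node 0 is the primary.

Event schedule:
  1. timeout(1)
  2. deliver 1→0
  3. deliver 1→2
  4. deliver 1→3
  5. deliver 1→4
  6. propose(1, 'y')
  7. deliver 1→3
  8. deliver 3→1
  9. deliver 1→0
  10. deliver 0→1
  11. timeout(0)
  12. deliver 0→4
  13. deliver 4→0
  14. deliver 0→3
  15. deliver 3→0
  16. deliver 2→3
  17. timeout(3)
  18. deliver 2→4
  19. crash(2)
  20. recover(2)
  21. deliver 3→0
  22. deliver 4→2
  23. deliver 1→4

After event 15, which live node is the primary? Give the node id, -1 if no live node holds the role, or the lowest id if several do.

after 1 — timeout(1): n1:prim/v1/[-]
after 2 — deliver 1→0: n0:back/v1/[-]
after 3 — deliver 1→2: n2:back/v1/[-]
after 4 — deliver 1→3: n3:back/v1/[-]
after 5 — deliver 1→4: n4:back/v1/[-]
after 6 — propose(1,'y'): ·
after 7 — deliver 1→3: n3:back/v1/[y]
after 8 — deliver 3→1: ·
after 9 — deliver 1→0: n0:back/v1/[y]
after 10 — deliver 0→1: n1:prim/v1/[y]
after 11 — timeout(0): n0:back/v2/[y]
after 12 — deliver 0→4: n4:back/v2/[-]
after 13 — deliver 4→0: ·
after 14 — deliver 0→3: n3:back/v2/[y]
after 15 — deliver 3→0: ·

1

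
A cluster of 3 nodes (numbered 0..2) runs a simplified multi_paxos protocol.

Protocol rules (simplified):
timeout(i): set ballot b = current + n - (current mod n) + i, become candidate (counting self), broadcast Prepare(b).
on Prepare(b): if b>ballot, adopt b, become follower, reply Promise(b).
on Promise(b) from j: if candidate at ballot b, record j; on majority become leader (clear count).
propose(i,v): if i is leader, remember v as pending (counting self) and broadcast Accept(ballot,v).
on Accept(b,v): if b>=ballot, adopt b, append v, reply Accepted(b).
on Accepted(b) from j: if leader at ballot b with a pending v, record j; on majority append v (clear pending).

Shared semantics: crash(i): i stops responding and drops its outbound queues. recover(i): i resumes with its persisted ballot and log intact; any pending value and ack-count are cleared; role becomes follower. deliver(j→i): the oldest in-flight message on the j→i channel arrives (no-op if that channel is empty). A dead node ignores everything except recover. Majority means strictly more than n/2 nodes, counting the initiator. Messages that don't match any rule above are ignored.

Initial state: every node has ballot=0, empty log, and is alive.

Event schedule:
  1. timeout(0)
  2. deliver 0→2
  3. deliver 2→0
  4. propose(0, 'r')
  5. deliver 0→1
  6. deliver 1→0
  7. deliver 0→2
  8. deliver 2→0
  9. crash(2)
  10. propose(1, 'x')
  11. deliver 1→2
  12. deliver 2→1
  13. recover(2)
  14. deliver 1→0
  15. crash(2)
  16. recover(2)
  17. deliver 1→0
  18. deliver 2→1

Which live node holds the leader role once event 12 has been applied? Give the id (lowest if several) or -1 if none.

0

[1] timeout(0) → N0(cand b3 [-])
[2] deliver 0→2 → N2(foll b3 [-])
[3] deliver 2→0 → N0(lead b3 [-])
[4] propose(0,'r') → ∅
[5] deliver 0→1 → N1(foll b3 [-])
[6] deliver 1→0 → ∅
[7] deliver 0→2 → N2(foll b3 [r])
[8] deliver 2→0 → N0(lead b3 [r])
[9] crash(2) → N2(✗foll b3 [r])
[10] propose(1,'x') → ∅
[11] deliver 1→2 → ∅
[12] deliver 2→1 → ∅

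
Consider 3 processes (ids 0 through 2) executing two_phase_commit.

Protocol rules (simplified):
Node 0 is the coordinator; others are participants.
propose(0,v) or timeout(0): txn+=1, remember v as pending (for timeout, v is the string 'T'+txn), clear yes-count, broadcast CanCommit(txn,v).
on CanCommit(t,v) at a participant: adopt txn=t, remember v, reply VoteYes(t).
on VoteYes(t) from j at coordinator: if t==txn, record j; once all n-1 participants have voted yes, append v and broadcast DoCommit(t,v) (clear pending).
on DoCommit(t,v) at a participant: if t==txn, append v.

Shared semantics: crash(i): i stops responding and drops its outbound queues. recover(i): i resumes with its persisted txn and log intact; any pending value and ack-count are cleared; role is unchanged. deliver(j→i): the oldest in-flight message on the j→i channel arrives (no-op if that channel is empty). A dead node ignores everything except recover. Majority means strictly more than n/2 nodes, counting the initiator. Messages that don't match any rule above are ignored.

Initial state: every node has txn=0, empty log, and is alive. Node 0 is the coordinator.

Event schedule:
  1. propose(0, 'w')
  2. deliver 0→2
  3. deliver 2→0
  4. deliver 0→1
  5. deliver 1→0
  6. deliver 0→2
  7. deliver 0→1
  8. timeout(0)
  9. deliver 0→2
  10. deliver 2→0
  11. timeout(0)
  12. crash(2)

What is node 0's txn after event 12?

3

1. propose(0,'w'):  <0:coor t1 ->
2. deliver 0→2:  <2:part t1 ->
3. deliver 2→0:  nop
4. deliver 0→1:  <1:part t1 ->
5. deliver 1→0:  <0:coor t1 w>
6. deliver 0→2:  <2:part t1 w>
7. deliver 0→1:  <1:part t1 w>
8. timeout(0):  <0:coor t2 w>
9. deliver 0→2:  <2:part t2 w>
10. deliver 2→0:  nop
11. timeout(0):  <0:coor t3 w>
12. crash(2):  <2:✗part t2 w>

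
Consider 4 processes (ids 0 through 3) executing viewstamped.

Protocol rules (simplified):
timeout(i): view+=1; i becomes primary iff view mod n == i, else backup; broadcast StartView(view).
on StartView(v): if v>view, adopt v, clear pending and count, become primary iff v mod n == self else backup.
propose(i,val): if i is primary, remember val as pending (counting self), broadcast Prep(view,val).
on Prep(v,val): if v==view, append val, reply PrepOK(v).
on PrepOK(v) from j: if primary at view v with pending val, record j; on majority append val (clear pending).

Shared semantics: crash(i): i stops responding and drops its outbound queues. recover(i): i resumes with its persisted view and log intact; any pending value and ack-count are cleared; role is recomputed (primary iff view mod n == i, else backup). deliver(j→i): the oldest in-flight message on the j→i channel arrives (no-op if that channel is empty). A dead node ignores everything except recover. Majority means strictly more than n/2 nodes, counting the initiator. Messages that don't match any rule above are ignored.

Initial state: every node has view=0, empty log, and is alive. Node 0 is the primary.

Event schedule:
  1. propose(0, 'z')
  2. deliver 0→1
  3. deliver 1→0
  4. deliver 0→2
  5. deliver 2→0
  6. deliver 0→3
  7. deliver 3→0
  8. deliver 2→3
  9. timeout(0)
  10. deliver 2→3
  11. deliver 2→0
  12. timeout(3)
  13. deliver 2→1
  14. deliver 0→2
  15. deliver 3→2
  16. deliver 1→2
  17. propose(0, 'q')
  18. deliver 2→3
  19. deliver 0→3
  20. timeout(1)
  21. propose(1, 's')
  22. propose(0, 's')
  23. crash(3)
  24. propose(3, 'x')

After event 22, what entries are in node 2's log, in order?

[1] propose(0,'z') → ∅
[2] deliver 0→1 → N1(back v0 [z])
[3] deliver 1→0 → ∅
[4] deliver 0→2 → N2(back v0 [z])
[5] deliver 2→0 → N0(prim v0 [z])
[6] deliver 0→3 → N3(back v0 [z])
[7] deliver 3→0 → ∅
[8] deliver 2→3 → ∅
[9] timeout(0) → N0(back v1 [z])
[10] deliver 2→3 → ∅
[11] deliver 2→0 → ∅
[12] timeout(3) → N3(back v1 [z])
[13] deliver 2→1 → ∅
[14] deliver 0→2 → N2(back v1 [z])
[15] deliver 3→2 → ∅
[16] deliver 1→2 → ∅
[17] propose(0,'q') → ∅
[18] deliver 2→3 → ∅
[19] deliver 0→3 → ∅
[20] timeout(1) → N1(prim v1 [z])
[21] propose(1,'s') → ∅
[22] propose(0,'s') → ∅

z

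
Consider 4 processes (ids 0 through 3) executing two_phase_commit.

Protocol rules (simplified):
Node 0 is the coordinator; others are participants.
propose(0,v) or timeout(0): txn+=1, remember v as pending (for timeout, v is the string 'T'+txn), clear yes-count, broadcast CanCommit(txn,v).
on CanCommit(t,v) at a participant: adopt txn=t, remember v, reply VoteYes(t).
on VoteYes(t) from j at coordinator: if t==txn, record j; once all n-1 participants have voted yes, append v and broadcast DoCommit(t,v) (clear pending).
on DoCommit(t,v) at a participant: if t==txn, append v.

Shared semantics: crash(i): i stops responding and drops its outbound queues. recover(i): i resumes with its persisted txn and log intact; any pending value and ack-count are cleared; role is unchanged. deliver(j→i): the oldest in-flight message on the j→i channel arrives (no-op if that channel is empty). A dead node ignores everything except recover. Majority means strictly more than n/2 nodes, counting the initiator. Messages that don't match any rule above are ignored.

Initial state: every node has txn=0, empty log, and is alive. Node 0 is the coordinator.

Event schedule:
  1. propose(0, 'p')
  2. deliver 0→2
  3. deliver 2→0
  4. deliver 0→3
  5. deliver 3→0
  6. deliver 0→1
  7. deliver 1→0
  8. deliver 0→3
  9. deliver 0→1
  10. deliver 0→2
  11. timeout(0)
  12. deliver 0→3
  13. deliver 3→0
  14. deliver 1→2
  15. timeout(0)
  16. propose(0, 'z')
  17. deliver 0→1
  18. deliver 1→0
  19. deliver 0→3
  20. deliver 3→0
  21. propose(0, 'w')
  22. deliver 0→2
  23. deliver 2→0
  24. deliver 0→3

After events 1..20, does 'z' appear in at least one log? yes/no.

no

[1] propose(0,'p') → N0(coor t1 [-])
[2] deliver 0→2 → N2(part t1 [-])
[3] deliver 2→0 → ∅
[4] deliver 0→3 → N3(part t1 [-])
[5] deliver 3→0 → ∅
[6] deliver 0→1 → N1(part t1 [-])
[7] deliver 1→0 → N0(coor t1 [p])
[8] deliver 0→3 → N3(part t1 [p])
[9] deliver 0→1 → N1(part t1 [p])
[10] deliver 0→2 → N2(part t1 [p])
[11] timeout(0) → N0(coor t2 [p])
[12] deliver 0→3 → N3(part t2 [p])
[13] deliver 3→0 → ∅
[14] deliver 1→2 → ∅
[15] timeout(0) → N0(coor t3 [p])
[16] propose(0,'z') → N0(coor t4 [p])
[17] deliver 0→1 → N1(part t2 [p])
[18] deliver 1→0 → ∅
[19] deliver 0→3 → N3(part t3 [p])
[20] deliver 3→0 → ∅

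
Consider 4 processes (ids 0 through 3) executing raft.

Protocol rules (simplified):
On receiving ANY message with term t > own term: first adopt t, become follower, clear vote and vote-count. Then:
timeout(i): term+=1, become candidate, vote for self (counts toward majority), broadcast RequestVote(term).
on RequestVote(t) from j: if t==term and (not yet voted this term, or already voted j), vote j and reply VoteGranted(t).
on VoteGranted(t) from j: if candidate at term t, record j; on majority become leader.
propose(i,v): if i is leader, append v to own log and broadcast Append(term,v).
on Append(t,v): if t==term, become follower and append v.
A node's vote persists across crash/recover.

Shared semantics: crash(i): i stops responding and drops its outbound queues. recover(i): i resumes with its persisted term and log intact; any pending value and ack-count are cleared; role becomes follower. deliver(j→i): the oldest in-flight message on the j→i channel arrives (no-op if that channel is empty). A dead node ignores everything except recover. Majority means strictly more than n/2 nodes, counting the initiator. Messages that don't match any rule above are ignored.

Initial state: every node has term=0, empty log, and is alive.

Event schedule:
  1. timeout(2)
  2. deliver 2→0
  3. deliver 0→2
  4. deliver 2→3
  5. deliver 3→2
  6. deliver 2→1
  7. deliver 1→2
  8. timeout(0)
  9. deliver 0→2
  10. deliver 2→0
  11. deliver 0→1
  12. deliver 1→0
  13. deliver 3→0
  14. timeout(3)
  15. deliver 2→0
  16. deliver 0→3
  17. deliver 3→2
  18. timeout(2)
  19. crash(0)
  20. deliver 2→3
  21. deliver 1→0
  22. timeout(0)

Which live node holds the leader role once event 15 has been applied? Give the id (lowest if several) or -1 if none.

[1] timeout(2) → N2(cand t1 [-])
[2] deliver 2→0 → N0(foll t1 [-])
[3] deliver 0→2 → ∅
[4] deliver 2→3 → N3(foll t1 [-])
[5] deliver 3→2 → N2(lead t1 [-])
[6] deliver 2→1 → N1(foll t1 [-])
[7] deliver 1→2 → ∅
[8] timeout(0) → N0(cand t2 [-])
[9] deliver 0→2 → N2(foll t2 [-])
[10] deliver 2→0 → ∅
[11] deliver 0→1 → N1(foll t2 [-])
[12] deliver 1→0 → N0(lead t2 [-])
[13] deliver 3→0 → ∅
[14] timeout(3) → N3(cand t2 [-])
[15] deliver 2→0 → ∅

0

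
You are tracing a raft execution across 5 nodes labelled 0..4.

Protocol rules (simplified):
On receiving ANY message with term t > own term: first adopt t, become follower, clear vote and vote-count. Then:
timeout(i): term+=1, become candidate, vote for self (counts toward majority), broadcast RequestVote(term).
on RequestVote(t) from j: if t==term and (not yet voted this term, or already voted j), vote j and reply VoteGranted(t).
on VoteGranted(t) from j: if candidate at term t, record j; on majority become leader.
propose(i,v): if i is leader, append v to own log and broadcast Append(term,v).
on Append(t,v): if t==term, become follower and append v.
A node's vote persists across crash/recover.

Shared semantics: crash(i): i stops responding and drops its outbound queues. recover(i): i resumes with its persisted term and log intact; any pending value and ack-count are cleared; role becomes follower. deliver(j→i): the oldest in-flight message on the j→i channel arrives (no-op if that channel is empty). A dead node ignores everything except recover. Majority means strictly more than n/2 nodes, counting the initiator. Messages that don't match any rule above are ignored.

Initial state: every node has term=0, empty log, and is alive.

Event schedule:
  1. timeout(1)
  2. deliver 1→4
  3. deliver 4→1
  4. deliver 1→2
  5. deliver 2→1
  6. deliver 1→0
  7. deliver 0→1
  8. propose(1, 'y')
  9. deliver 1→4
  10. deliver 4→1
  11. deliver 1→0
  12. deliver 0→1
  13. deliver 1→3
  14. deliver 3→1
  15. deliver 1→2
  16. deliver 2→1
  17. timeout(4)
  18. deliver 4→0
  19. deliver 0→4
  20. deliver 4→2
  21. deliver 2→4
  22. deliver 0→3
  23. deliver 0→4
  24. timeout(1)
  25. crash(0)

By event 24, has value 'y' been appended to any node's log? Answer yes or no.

after 1 — timeout(1): n1:cand/t1/[-]
after 2 — deliver 1→4: n4:foll/t1/[-]
after 3 — deliver 4→1: ·
after 4 — deliver 1→2: n2:foll/t1/[-]
after 5 — deliver 2→1: n1:lead/t1/[-]
after 6 — deliver 1→0: n0:foll/t1/[-]
after 7 — deliver 0→1: ·
after 8 — propose(1,'y'): n1:lead/t1/[y]
after 9 — deliver 1→4: n4:foll/t1/[y]
after 10 — deliver 4→1: ·
after 11 — deliver 1→0: n0:foll/t1/[y]
after 12 — deliver 0→1: ·
after 13 — deliver 1→3: n3:foll/t1/[-]
after 14 — deliver 3→1: ·
after 15 — deliver 1→2: n2:foll/t1/[y]
after 16 — deliver 2→1: ·
after 17 — timeout(4): n4:cand/t2/[y]
after 18 — deliver 4→0: n0:foll/t2/[y]
after 19 — deliver 0→4: ·
after 20 — deliver 4→2: n2:foll/t2/[y]
after 21 — deliver 2→4: n4:lead/t2/[y]
after 22 — deliver 0→3: ·
after 23 — deliver 0→4: ·
after 24 — timeout(1): n1:cand/t2/[y]

yes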